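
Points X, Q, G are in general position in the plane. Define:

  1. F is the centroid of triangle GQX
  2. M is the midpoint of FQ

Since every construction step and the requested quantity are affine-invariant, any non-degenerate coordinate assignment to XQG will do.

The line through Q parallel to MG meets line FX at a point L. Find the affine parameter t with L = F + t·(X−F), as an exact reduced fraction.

Set X = (0, 0), Q = (1, 0), G = (0, 1); any affine frame gives the same invariant.
1. F is the centroid of triangle GQX ⇒ F = (1/3, 1/3)
2. M is the midpoint of FQ ⇒ M = (2/3, 1/6)
through Q parallel to MG: direction (-2/3, 5/6); meets FX at L = (5/9, 5/9)
L = F + t·(X−F) with t = -2/3

t = -2/3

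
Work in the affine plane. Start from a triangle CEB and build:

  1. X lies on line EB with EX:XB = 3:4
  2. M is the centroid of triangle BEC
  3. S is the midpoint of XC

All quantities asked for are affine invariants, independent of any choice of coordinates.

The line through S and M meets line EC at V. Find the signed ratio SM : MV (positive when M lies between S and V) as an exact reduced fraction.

Choose coordinates C = (0, 0), E = (1, 0), B = (0, 1).
1. X lies on line EB with EX:XB = 3:4 ⇒ X = (4/7, 3/7)
2. M is the centroid of triangle BEC ⇒ M = (1/3, 1/3)
3. S is the midpoint of XC ⇒ S = (2/7, 3/14)
line SM meets EC at V = (1/5, 0)
M = S + t·(V−S) with t = -5/9, so SM:MV = -5/9:14/9

SM:MV = -5/14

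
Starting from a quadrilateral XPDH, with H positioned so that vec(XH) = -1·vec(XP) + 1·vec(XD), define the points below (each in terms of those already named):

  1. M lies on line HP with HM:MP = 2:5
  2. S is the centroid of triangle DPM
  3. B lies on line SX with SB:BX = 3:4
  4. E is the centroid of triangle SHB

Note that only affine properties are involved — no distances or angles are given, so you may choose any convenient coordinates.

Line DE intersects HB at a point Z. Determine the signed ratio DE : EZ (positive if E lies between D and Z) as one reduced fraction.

Work in coordinates with X = (0, 0), P = (1, 0), D = (0, 1), H = (-1, 1).
1. M lies on line HP with HM:MP = 2:5 ⇒ M = (-3/7, 5/7)
2. S is the centroid of triangle DPM ⇒ S = (4/21, 4/7)
3. B lies on line SX with SB:BX = 3:4 ⇒ B = (16/147, 16/49)
4. E is the centroid of triangle SHB ⇒ E = (-103/441, 31/49)
line DE meets HB at Z = (-1133/4067, 2285/4067)
E = D + t·(Z−D) with t = 83/99, so DE:EZ = 83/99:16/99

DE:EZ = 83/16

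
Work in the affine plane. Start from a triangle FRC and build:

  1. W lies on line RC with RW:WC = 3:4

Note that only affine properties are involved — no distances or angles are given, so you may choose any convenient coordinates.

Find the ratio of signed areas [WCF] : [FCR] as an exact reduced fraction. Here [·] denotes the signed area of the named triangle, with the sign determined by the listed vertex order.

[WCF]:[FCR] = -4/7

Set F = (0, 0), R = (1, 0), C = (0, 1); any affine frame gives the same invariant.
1. W lies on line RC with RW:WC = 3:4 ⇒ W = (4/7, 3/7)
2·[WCF] = 4/7, 2·[FCR] = -1
[WCF]:[FCR] = 4/7:-1 = -4/7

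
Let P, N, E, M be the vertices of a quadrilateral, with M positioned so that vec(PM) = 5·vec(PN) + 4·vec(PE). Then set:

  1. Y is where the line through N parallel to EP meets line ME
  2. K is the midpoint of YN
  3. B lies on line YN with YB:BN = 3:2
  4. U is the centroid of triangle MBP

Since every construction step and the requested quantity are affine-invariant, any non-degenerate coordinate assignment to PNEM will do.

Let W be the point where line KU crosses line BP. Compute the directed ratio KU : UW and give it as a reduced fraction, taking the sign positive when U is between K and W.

KU:UW = -2/5

Set P = (0, 0), N = (1, 0), E = (0, 1), M = (5, 4); any affine frame gives the same invariant.
1. Y is where the line through N parallel to EP meets line ME ⇒ Y = (1, 8/5)
2. K is the midpoint of YN ⇒ K = (1, 4/5)
3. B lies on line YN with YB:BN = 3:2 ⇒ B = (1, 16/25)
4. U is the centroid of triangle MBP ⇒ U = (2, 116/75)
line KU meets BP at W = (-1/2, -8/25)
U = K + t·(W−K) with t = -2/3, so KU:UW = -2/3:5/3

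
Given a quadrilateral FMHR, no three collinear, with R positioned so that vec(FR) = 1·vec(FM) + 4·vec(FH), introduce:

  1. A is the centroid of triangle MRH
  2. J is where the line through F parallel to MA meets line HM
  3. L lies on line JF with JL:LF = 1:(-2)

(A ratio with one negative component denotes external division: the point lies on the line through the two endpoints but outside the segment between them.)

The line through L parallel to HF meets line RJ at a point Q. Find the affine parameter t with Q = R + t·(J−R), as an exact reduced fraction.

Choose coordinates F = (0, 0), M = (1, 0), H = (0, 1), R = (1, 4).
1. A is the centroid of triangle MRH ⇒ A = (2/3, 5/3)
2. J is where the line through F parallel to MA meets line HM ⇒ J = (-1/4, 5/4)
3. L lies on line JF with JL:LF = 1:(-2) ⇒ L = (-1/2, 5/2)
through L parallel to HF: direction (0, -1); meets RJ at Q = (-1/2, 7/10)
Q = R + t·(J−R) with t = 6/5

t = 6/5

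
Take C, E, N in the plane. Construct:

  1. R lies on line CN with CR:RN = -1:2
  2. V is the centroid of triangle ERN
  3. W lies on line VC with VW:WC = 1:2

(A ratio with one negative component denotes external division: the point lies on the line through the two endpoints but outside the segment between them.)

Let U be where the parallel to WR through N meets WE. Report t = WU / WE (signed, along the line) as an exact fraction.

Assign C = (0, 0), E = (1, 0), N = (0, 1) — the answer is frame-independent, so this choice is without loss of generality.
1. R lies on line CN with CR:RN = -1:2 ⇒ R = (0, -1)
2. V is the centroid of triangle ERN ⇒ V = (1/3, 0)
3. W lies on line VC with VW:WC = 1:2 ⇒ W = (2/9, 0)
through N parallel to WR: direction (-2/9, -1); meets WE at U = (-2/9, 0)
U = W + t·(E−W) with t = -4/7

t = -4/7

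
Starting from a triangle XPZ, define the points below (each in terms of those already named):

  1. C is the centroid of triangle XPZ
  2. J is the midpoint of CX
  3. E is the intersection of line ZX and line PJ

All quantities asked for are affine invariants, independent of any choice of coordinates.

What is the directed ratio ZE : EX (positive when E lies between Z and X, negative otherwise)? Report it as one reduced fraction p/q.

ZE:EX = 4

Set X = (0, 0), P = (1, 0), Z = (0, 1); any affine frame gives the same invariant.
1. C is the centroid of triangle XPZ ⇒ C = (1/3, 1/3)
2. J is the midpoint of CX ⇒ J = (1/6, 1/6)
3. E is the intersection of line ZX and line PJ ⇒ E = (0, 1/5)
E = Z + t·(X−Z) with t = 4/5, so ZE:EX = t:(1−t) = 4/5:1/5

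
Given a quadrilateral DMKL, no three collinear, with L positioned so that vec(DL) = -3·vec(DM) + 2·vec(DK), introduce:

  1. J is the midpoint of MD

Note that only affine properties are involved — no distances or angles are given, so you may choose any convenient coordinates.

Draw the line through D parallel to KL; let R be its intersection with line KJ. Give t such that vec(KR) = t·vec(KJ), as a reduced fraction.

Set D = (0, 0), M = (1, 0), K = (0, 1), L = (-3, 2); any affine frame gives the same invariant.
1. J is the midpoint of MD ⇒ J = (1/2, 0)
through D parallel to KL: direction (-3, 1); meets KJ at R = (3/5, -1/5)
R = K + t·(J−K) with t = 6/5

t = 6/5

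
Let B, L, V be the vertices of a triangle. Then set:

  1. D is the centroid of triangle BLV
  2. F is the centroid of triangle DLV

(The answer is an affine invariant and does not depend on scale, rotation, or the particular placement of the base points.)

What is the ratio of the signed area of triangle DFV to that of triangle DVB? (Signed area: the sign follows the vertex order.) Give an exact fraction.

Choose coordinates B = (0, 0), L = (1, 0), V = (0, 1).
1. D is the centroid of triangle BLV ⇒ D = (1/3, 1/3)
2. F is the centroid of triangle DLV ⇒ F = (4/9, 4/9)
2·[DFV] = 1/9, 2·[DVB] = 1/3
[DFV]:[DVB] = 1/9:1/3 = 1/3

[DFV]:[DVB] = 1/3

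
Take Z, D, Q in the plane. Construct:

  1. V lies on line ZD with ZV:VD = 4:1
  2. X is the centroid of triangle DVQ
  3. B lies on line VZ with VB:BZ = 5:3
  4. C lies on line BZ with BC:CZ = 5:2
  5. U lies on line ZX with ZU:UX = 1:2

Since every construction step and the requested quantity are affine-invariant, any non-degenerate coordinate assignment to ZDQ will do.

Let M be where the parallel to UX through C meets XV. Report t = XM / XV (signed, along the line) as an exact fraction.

Set Z = (0, 0), D = (1, 0), Q = (0, 1); any affine frame gives the same invariant.
1. V lies on line ZD with ZV:VD = 4:1 ⇒ V = (4/5, 0)
2. X is the centroid of triangle DVQ ⇒ X = (3/5, 1/3)
3. B lies on line VZ with VB:BZ = 5:3 ⇒ B = (3/10, 0)
4. C lies on line BZ with BC:CZ = 5:2 ⇒ C = (3/35, 0)
5. U lies on line ZX with ZU:UX = 1:2 ⇒ U = (1/5, 1/9)
through C parallel to UX: direction (2/5, 2/9); meets XV at M = (87/140, 25/84)
M = X + t·(V−X) with t = 3/28

t = 3/28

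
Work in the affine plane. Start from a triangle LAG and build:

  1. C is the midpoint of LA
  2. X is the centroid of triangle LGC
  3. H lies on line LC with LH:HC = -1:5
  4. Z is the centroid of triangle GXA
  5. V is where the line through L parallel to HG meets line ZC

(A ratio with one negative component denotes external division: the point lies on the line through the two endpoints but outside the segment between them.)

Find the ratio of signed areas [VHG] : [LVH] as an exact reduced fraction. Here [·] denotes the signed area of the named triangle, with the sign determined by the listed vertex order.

[VHG]:[LVH] = -3/4

Assign L = (0, 0), A = (1, 0), G = (0, 1) — the answer is frame-independent, so this choice is without loss of generality.
1. C is the midpoint of LA ⇒ C = (1/2, 0)
2. X is the centroid of triangle LGC ⇒ X = (1/6, 1/3)
3. H lies on line LC with LH:HC = -1:5 ⇒ H = (-1/8, 0)
4. Z is the centroid of triangle GXA ⇒ Z = (7/18, 4/9)
5. V is where the line through L parallel to HG meets line ZC ⇒ V = (1/6, 4/3)
2·[VHG] = -1/8, 2·[LVH] = 1/6
[VHG]:[LVH] = -1/8:1/6 = -3/4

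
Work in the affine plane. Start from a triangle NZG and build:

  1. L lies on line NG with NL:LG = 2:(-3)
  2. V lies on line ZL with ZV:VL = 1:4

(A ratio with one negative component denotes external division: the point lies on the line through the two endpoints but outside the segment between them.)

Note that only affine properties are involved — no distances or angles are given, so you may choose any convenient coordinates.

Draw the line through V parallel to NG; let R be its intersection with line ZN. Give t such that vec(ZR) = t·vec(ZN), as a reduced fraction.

t = 1/5

Set N = (0, 0), Z = (1, 0), G = (0, 1); any affine frame gives the same invariant.
1. L lies on line NG with NL:LG = 2:(-3) ⇒ L = (0, -2)
2. V lies on line ZL with ZV:VL = 1:4 ⇒ V = (4/5, -2/5)
through V parallel to NG: direction (0, 1); meets ZN at R = (4/5, 0)
R = Z + t·(N−Z) with t = 1/5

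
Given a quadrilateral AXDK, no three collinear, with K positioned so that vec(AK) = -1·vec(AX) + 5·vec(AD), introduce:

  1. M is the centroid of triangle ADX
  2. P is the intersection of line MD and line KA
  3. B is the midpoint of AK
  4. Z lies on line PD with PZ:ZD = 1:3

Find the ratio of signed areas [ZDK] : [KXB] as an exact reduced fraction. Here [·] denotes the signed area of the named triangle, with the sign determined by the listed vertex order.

Assign A = (0, 0), X = (1, 0), D = (0, 1), K = (-1, 5) — the answer is frame-independent, so this choice is without loss of generality.
1. M is the centroid of triangle ADX ⇒ M = (1/3, 1/3)
2. P is the intersection of line MD and line KA ⇒ P = (-1/3, 5/3)
3. B is the midpoint of AK ⇒ B = (-1/2, 5/2)
4. Z lies on line PD with PZ:ZD = 1:3 ⇒ Z = (-1/4, 3/2)
2·[ZDK] = 1/2, 2·[KXB] = -5/2
[ZDK]:[KXB] = 1/2:-5/2 = -1/5

[ZDK]:[KXB] = -1/5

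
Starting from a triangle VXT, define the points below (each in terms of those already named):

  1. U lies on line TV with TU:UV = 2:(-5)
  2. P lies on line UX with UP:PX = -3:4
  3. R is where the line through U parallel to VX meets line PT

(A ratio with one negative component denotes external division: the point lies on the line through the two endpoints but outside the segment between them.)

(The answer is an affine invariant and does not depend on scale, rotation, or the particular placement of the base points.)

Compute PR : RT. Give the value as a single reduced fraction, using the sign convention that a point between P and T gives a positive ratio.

Assign V = (0, 0), X = (1, 0), T = (0, 1) — the answer is frame-independent, so this choice is without loss of generality.
1. U lies on line TV with TU:UV = 2:(-5) ⇒ U = (0, 5/3)
2. P lies on line UX with UP:PX = -3:4 ⇒ P = (-3, 20/3)
3. R is where the line through U parallel to VX meets line PT ⇒ R = (-6/17, 5/3)
R = P + t·(T−P) with t = 15/17, so PR:RT = t:(1−t) = 15/17:2/17

PR:RT = 15/2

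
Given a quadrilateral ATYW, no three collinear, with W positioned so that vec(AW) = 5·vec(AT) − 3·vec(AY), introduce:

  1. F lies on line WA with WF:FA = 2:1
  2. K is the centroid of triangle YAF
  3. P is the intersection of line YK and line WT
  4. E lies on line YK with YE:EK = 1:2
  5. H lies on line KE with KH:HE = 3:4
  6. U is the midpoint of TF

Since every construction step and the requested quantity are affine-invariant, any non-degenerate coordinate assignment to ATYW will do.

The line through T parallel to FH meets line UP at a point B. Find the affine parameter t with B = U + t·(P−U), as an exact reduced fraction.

t = -13/3

Assign A = (0, 0), T = (1, 0), Y = (0, 1), W = (5, -3) — the answer is frame-independent, so this choice is without loss of generality.
1. F lies on line WA with WF:FA = 2:1 ⇒ F = (5/3, -1)
2. K is the centroid of triangle YAF ⇒ K = (5/9, 0)
3. P is the intersection of line YK and line WT ⇒ P = (5/21, 4/7)
4. E lies on line YK with YE:EK = 1:2 ⇒ E = (5/27, 2/3)
5. H lies on line KE with KH:HE = 3:4 ⇒ H = (25/63, 2/7)
6. U is the midpoint of TF ⇒ U = (4/3, -1/2)
through T parallel to FH: direction (-80/63, 9/7); meets UP at B = (383/63, -36/7)
B = U + t·(P−U) with t = -13/3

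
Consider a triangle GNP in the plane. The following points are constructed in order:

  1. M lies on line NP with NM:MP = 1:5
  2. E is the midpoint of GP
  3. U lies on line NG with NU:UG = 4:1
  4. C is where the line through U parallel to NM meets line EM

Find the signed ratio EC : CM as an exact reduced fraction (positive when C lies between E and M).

EC:CM = -3/8

Work in coordinates with G = (0, 0), N = (1, 0), P = (0, 1).
1. M lies on line NP with NM:MP = 1:5 ⇒ M = (5/6, 1/6)
2. E is the midpoint of GP ⇒ E = (0, 1/2)
3. U lies on line NG with NU:UG = 4:1 ⇒ U = (1/5, 0)
4. C is where the line through U parallel to NM meets line EM ⇒ C = (-1/2, 7/10)
C = E + t·(M−E) with t = -3/5, so EC:CM = t:(1−t) = -3/5:8/5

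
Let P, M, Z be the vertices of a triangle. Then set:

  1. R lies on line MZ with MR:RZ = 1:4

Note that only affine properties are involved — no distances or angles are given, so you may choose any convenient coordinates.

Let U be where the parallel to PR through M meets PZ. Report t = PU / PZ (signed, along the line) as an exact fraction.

Assign P = (0, 0), M = (1, 0), Z = (0, 1) — the answer is frame-independent, so this choice is without loss of generality.
1. R lies on line MZ with MR:RZ = 1:4 ⇒ R = (4/5, 1/5)
through M parallel to PR: direction (4/5, 1/5); meets PZ at U = (0, -1/4)
U = P + t·(Z−P) with t = -1/4

t = -1/4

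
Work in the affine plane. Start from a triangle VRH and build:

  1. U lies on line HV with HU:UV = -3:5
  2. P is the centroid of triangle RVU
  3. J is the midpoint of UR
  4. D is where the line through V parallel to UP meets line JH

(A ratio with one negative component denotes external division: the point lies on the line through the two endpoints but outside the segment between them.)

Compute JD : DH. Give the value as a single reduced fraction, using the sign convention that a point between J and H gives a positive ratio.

JD:DH = -15/4

Assign V = (0, 0), R = (1, 0), H = (0, 1) — the answer is frame-independent, so this choice is without loss of generality.
1. U lies on line HV with HU:UV = -3:5 ⇒ U = (0, 5/2)
2. P is the centroid of triangle RVU ⇒ P = (1/3, 5/6)
3. J is the midpoint of UR ⇒ J = (1/2, 5/4)
4. D is where the line through V parallel to UP meets line JH ⇒ D = (-2/11, 10/11)
D = J + t·(H−J) with t = 15/11, so JD:DH = t:(1−t) = 15/11:-4/11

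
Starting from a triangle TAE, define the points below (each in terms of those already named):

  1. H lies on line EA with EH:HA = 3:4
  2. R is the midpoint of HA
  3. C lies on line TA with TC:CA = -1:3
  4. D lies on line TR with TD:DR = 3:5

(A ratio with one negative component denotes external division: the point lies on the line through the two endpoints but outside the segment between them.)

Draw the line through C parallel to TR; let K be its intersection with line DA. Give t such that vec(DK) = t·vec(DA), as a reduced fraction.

Assign T = (0, 0), A = (1, 0), E = (0, 1) — the answer is frame-independent, so this choice is without loss of generality.
1. H lies on line EA with EH:HA = 3:4 ⇒ H = (3/7, 4/7)
2. R is the midpoint of HA ⇒ R = (5/7, 2/7)
3. C lies on line TA with TC:CA = -1:3 ⇒ C = (-1/2, 0)
4. D lies on line TR with TD:DR = 3:5 ⇒ D = (15/56, 3/28)
through C parallel to TR: direction (5/7, 2/7); meets DA at K = (-11/112, 9/56)
K = D + t·(A−D) with t = -1/2

t = -1/2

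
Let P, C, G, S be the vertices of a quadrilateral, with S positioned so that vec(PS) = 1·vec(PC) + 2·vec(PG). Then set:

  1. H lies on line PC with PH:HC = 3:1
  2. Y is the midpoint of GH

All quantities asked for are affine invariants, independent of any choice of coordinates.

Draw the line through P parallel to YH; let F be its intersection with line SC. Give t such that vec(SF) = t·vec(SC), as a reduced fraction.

t = 5/3

Work in coordinates with P = (0, 0), C = (1, 0), G = (0, 1), S = (1, 2).
1. H lies on line PC with PH:HC = 3:1 ⇒ H = (3/4, 0)
2. Y is the midpoint of GH ⇒ Y = (3/8, 1/2)
through P parallel to YH: direction (3/8, -1/2); meets SC at F = (1, -4/3)
F = S + t·(C−S) with t = 5/3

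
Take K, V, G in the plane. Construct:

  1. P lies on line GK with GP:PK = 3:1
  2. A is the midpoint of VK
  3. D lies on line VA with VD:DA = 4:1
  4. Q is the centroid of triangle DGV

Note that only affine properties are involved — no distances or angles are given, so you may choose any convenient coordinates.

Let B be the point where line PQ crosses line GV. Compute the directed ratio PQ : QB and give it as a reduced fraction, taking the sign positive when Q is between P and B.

Assign K = (0, 0), V = (1, 0), G = (0, 1) — the answer is frame-independent, so this choice is without loss of generality.
1. P lies on line GK with GP:PK = 3:1 ⇒ P = (0, 1/4)
2. A is the midpoint of VK ⇒ A = (1/2, 0)
3. D lies on line VA with VD:DA = 4:1 ⇒ D = (3/5, 0)
4. Q is the centroid of triangle DGV ⇒ Q = (8/15, 1/3)
line PQ meets GV at B = (24/37, 13/37)
Q = P + t·(B−P) with t = 37/45, so PQ:QB = 37/45:8/45

PQ:QB = 37/8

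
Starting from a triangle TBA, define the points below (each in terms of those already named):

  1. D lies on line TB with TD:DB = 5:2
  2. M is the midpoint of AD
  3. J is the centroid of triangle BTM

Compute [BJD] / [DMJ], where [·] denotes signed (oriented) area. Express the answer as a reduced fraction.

Work in coordinates with T = (0, 0), B = (1, 0), A = (0, 1).
1. D lies on line TB with TD:DB = 5:2 ⇒ D = (5/7, 0)
2. M is the midpoint of AD ⇒ M = (5/14, 1/2)
3. J is the centroid of triangle BTM ⇒ J = (19/42, 1/6)
2·[BJD] = 1/21, 2·[DMJ] = 1/14
[BJD]:[DMJ] = 1/21:1/14 = 2/3

[BJD]:[DMJ] = 2/3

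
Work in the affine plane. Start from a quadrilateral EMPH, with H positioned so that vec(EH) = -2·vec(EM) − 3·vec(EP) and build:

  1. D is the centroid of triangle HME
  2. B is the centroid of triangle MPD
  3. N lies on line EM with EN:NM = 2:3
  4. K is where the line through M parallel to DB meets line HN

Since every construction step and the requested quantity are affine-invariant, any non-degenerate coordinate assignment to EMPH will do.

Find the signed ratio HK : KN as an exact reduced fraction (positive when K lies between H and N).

Choose coordinates E = (0, 0), M = (1, 0), P = (0, 1), H = (-2, -3).
1. D is the centroid of triangle HME ⇒ D = (-1/3, -1)
2. B is the centroid of triangle MPD ⇒ B = (2/9, 0)
3. N lies on line EM with EN:NM = 2:3 ⇒ N = (2/5, 0)
4. K is where the line through M parallel to DB meets line HN ⇒ K = (26/11, 27/11)
K = H + t·(N−H) with t = 20/11, so HK:KN = t:(1−t) = 20/11:-9/11

HK:KN = -20/9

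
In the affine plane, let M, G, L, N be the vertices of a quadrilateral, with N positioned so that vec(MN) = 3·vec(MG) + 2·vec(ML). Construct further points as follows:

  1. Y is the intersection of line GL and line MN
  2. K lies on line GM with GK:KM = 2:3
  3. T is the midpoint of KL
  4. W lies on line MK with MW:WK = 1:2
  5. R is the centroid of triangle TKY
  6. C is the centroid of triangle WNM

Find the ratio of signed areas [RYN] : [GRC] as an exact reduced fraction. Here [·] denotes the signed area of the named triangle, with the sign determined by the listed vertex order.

Set M = (0, 0), G = (1, 0), L = (0, 1), N = (3, 2); any affine frame gives the same invariant.
1. Y is the intersection of line GL and line MN ⇒ Y = (3/5, 2/5)
2. K lies on line GM with GK:KM = 2:3 ⇒ K = (3/5, 0)
3. T is the midpoint of KL ⇒ T = (3/10, 1/2)
4. W lies on line MK with MW:WK = 1:2 ⇒ W = (1/5, 0)
5. R is the centroid of triangle TKY ⇒ R = (1/2, 3/10)
6. C is the centroid of triangle WNM ⇒ C = (16/15, 2/3)
2·[RYN] = -2/25, 2·[GRC] = -53/150
[RYN]:[GRC] = -2/25:-53/150 = 12/53

[RYN]:[GRC] = 12/53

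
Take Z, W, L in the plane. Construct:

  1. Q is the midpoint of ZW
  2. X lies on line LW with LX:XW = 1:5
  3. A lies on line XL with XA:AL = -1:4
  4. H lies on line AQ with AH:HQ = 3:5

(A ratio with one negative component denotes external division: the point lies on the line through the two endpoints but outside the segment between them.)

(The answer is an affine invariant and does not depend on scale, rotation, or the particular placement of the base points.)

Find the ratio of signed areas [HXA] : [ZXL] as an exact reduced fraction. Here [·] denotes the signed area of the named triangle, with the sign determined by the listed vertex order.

[HXA]:[ZXL] = -1/16

Work in coordinates with Z = (0, 0), W = (1, 0), L = (0, 1).
1. Q is the midpoint of ZW ⇒ Q = (1/2, 0)
2. X lies on line LW with LX:XW = 1:5 ⇒ X = (1/6, 5/6)
3. A lies on line XL with XA:AL = -1:4 ⇒ A = (2/9, 7/9)
4. H lies on line AQ with AH:HQ = 3:5 ⇒ H = (47/144, 35/72)
2·[HXA] = -1/96, 2·[ZXL] = 1/6
[HXA]:[ZXL] = -1/96:1/6 = -1/16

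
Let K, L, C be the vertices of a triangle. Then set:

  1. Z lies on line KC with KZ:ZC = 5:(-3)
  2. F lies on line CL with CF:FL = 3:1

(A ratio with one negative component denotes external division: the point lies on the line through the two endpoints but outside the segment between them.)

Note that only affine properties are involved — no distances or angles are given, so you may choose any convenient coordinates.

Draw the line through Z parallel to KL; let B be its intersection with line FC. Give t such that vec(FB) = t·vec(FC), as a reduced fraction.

t = 3

Set K = (0, 0), L = (1, 0), C = (0, 1); any affine frame gives the same invariant.
1. Z lies on line KC with KZ:ZC = 5:(-3) ⇒ Z = (0, 5/2)
2. F lies on line CL with CF:FL = 3:1 ⇒ F = (3/4, 1/4)
through Z parallel to KL: direction (1, 0); meets FC at B = (-3/2, 5/2)
B = F + t·(C−F) with t = 3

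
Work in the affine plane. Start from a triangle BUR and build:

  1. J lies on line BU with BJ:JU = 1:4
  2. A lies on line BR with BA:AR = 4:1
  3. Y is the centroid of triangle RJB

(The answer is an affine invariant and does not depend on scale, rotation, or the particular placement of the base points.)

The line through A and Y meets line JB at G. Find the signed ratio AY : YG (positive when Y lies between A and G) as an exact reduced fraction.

AY:YG = 7/5

Work in coordinates with B = (0, 0), U = (1, 0), R = (0, 1).
1. J lies on line BU with BJ:JU = 1:4 ⇒ J = (1/5, 0)
2. A lies on line BR with BA:AR = 4:1 ⇒ A = (0, 4/5)
3. Y is the centroid of triangle RJB ⇒ Y = (1/15, 1/3)
line AY meets JB at G = (4/35, 0)
Y = A + t·(G−A) with t = 7/12, so AY:YG = 7/12:5/12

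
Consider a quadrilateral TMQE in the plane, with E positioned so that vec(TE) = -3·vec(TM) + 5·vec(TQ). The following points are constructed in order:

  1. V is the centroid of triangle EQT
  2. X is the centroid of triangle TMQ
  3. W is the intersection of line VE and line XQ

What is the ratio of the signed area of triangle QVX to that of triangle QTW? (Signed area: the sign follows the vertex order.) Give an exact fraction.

Choose coordinates T = (0, 0), M = (1, 0), Q = (0, 1), E = (-3, 5).
1. V is the centroid of triangle EQT ⇒ V = (-1, 2)
2. X is the centroid of triangle TMQ ⇒ X = (1/3, 1/3)
3. W is the intersection of line VE and line XQ ⇒ W = (1, -1)
2·[QVX] = 1/3, 2·[QTW] = 1
[QVX]:[QTW] = 1/3:1 = 1/3

[QVX]:[QTW] = 1/3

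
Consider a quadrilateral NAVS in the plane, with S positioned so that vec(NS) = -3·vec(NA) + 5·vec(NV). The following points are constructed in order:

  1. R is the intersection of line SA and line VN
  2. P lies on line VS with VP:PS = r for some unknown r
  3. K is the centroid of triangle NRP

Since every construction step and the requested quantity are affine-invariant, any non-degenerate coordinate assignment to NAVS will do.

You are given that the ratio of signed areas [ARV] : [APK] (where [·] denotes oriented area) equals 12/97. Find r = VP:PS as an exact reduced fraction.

Choose coordinates N = (0, 0), A = (1, 0), V = (0, 1), S = (-3, 5).
1. R is the intersection of line SA and line VN ⇒ R = (0, 5/4)
2. With VP:PS = r, write λ = r/(r+1) so P = V + λ·(S−V); P is affine-linear in λ
3. K is the centroid of triangle NRP ⇒ K is an affine combination of earlier points and hence also affine-linear in λ
Every point depending on P is an affine combination of P and λ-independent points, so each such coordinate is linear in λ; the λ² term in each signed area is a multiple of (S−V)×(S−V) = 0, so 2·[ARV] and 2·[APK] are each linear in λ. Evaluating at λ=0 and λ=1:
  2·[ARV] = 1/4,   2·[APK] = 17/12·λ + 1/4
So [ARV]:[APK] = (1/4) / (17/12·λ + 1/4). Setting this equal to 12/97:
  1/4 = 12/97·(17/12·λ + 1/4)  ⇒  λ = 5/4
Then r = λ/(1−λ) = (5/4)/(-1/4) = -5. Check: with r = -5, P = (-15/4, 6) and [ARV]:[APK] = 12/97 as required.

r = -5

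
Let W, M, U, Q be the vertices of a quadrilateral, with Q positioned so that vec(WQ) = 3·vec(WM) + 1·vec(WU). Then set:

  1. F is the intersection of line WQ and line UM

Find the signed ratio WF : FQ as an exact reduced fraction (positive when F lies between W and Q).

WF:FQ = 1/3

Set W = (0, 0), M = (1, 0), U = (0, 1), Q = (3, 1); any affine frame gives the same invariant.
1. F is the intersection of line WQ and line UM ⇒ F = (3/4, 1/4)
F = W + t·(Q−W) with t = 1/4, so WF:FQ = t:(1−t) = 1/4:3/4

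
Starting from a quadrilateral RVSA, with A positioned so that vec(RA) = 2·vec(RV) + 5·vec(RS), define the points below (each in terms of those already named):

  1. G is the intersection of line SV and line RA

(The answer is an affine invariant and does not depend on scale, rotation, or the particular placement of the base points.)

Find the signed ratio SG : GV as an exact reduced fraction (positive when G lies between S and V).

SG:GV = 2/5

Set R = (0, 0), V = (1, 0), S = (0, 1), A = (2, 5); any affine frame gives the same invariant.
1. G is the intersection of line SV and line RA ⇒ G = (2/7, 5/7)
G = S + t·(V−S) with t = 2/7, so SG:GV = t:(1−t) = 2/7:5/7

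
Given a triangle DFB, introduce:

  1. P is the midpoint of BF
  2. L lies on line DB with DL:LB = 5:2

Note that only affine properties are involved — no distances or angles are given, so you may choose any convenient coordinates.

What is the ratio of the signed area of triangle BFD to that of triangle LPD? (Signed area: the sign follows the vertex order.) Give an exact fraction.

[BFD]:[LPD] = 14/5

Choose coordinates D = (0, 0), F = (1, 0), B = (0, 1).
1. P is the midpoint of BF ⇒ P = (1/2, 1/2)
2. L lies on line DB with DL:LB = 5:2 ⇒ L = (0, 5/7)
2·[BFD] = -1, 2·[LPD] = -5/14
[BFD]:[LPD] = -1:-5/14 = 14/5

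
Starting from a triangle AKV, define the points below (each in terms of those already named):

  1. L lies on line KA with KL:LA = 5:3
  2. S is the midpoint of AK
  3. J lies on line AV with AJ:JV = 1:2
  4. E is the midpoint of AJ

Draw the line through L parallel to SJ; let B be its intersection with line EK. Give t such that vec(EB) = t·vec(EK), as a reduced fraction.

Work in coordinates with A = (0, 0), K = (1, 0), V = (0, 1).
1. L lies on line KA with KL:LA = 5:3 ⇒ L = (3/8, 0)
2. S is the midpoint of AK ⇒ S = (1/2, 0)
3. J lies on line AV with AJ:JV = 1:2 ⇒ J = (0, 1/3)
4. E is the midpoint of AJ ⇒ E = (0, 1/6)
through L parallel to SJ: direction (-1/2, 1/3); meets EK at B = (1/6, 5/36)
B = E + t·(K−E) with t = 1/6

t = 1/6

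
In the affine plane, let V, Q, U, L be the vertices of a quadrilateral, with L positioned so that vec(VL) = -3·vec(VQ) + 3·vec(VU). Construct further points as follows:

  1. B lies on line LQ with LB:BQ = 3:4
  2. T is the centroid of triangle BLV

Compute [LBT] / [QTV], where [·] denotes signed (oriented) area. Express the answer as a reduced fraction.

[LBT]:[QTV] = -3/11

Choose coordinates V = (0, 0), Q = (1, 0), U = (0, 1), L = (-3, 3).
1. B lies on line LQ with LB:BQ = 3:4 ⇒ B = (-9/7, 12/7)
2. T is the centroid of triangle BLV ⇒ T = (-10/7, 11/7)
2·[LBT] = -3/7, 2·[QTV] = 11/7
[LBT]:[QTV] = -3/7:11/7 = -3/11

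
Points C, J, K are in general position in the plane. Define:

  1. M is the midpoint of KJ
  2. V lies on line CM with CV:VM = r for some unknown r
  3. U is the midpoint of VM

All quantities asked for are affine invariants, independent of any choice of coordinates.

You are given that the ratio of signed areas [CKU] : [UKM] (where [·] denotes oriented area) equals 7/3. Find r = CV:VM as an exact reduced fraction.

r = 2/3

Work in coordinates with C = (0, 0), J = (1, 0), K = (0, 1).
1. M is the midpoint of KJ ⇒ M = (1/2, 1/2)
2. With CV:VM = r, write λ = r/(r+1) so V = C + λ·(M−C); V is affine-linear in λ
3. U is the midpoint of VM ⇒ U is an affine combination of earlier points and hence also affine-linear in λ
Every point depending on V is an affine combination of V and λ-independent points, so each such coordinate is linear in λ; the λ² term in each signed area is a multiple of (M−C)×(M−C) = 0, so 2·[CKU] and 2·[UKM] are each linear in λ. Evaluating at λ=0 and λ=1:
  2·[CKU] = -1/4·λ − 1/4,   2·[UKM] = 1/4·λ − 1/4
So [CKU]:[UKM] = (-1/4·λ − 1/4) / (1/4·λ − 1/4). Setting this equal to 7/3:
  -1/4·λ − 1/4 = 7/3·(1/4·λ − 1/4)  ⇒  λ = 2/5
Then r = λ/(1−λ) = (2/5)/(3/5) = 2/3. Check: with r = 2/3, V = (1/5, 1/5) and [CKU]:[UKM] = 7/3 as required.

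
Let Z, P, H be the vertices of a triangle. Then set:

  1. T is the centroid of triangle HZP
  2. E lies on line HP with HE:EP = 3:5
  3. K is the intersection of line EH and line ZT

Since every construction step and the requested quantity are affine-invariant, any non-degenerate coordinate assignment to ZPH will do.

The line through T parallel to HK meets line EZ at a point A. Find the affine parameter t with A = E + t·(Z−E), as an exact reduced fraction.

Choose coordinates Z = (0, 0), P = (1, 0), H = (0, 1).
1. T is the centroid of triangle HZP ⇒ T = (1/3, 1/3)
2. E lies on line HP with HE:EP = 3:5 ⇒ E = (3/8, 5/8)
3. K is the intersection of line EH and line ZT ⇒ K = (1/2, 1/2)
through T parallel to HK: direction (1/2, -1/2); meets EZ at A = (1/4, 5/12)
A = E + t·(Z−E) with t = 1/3

t = 1/3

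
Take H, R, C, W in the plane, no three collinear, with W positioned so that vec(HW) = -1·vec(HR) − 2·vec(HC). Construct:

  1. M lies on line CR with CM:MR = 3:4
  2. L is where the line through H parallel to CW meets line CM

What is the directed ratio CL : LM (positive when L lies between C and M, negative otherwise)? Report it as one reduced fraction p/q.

Work in coordinates with H = (0, 0), R = (1, 0), C = (0, 1), W = (-1, -2).
1. M lies on line CR with CM:MR = 3:4 ⇒ M = (3/7, 4/7)
2. L is where the line through H parallel to CW meets line CM ⇒ L = (1/4, 3/4)
L = C + t·(M−C) with t = 7/12, so CL:LM = t:(1−t) = 7/12:5/12

CL:LM = 7/5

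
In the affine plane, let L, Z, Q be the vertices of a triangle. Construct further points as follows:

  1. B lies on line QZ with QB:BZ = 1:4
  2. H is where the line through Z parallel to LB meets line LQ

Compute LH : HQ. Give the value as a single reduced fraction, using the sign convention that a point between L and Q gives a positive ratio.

LH:HQ = -4/5

Work in coordinates with L = (0, 0), Z = (1, 0), Q = (0, 1).
1. B lies on line QZ with QB:BZ = 1:4 ⇒ B = (1/5, 4/5)
2. H is where the line through Z parallel to LB meets line LQ ⇒ H = (0, -4)
H = L + t·(Q−L) with t = -4, so LH:HQ = t:(1−t) = -4:5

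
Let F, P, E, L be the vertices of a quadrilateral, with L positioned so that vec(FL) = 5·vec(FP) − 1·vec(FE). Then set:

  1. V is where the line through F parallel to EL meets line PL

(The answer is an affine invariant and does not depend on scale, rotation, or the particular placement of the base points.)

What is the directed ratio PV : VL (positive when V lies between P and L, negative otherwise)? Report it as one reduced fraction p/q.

Work in coordinates with F = (0, 0), P = (1, 0), E = (0, 1), L = (5, -1).
1. V is where the line through F parallel to EL meets line PL ⇒ V = (-5/3, 2/3)
V = P + t·(L−P) with t = -2/3, so PV:VL = t:(1−t) = -2/3:5/3

PV:VL = -2/5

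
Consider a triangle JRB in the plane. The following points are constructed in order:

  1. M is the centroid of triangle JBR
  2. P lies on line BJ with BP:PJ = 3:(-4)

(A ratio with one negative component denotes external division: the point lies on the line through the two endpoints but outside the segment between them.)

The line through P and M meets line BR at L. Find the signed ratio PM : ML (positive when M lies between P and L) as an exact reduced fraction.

Choose coordinates J = (0, 0), R = (1, 0), B = (0, 1).
1. M is the centroid of triangle JBR ⇒ M = (1/3, 1/3)
2. P lies on line BJ with BP:PJ = 3:(-4) ⇒ P = (0, 4)
line PM meets BR at L = (3/10, 7/10)
M = P + t·(L−P) with t = 10/9, so PM:ML = 10/9:-1/9

PM:ML = -10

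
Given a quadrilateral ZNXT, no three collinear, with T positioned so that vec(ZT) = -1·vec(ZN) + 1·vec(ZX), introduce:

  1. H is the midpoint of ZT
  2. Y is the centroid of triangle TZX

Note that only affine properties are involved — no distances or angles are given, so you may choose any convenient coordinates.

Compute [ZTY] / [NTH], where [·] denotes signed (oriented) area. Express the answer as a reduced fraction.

[ZTY]:[NTH] = -2/3

Work in coordinates with Z = (0, 0), N = (1, 0), X = (0, 1), T = (-1, 1).
1. H is the midpoint of ZT ⇒ H = (-1/2, 1/2)
2. Y is the centroid of triangle TZX ⇒ Y = (-1/3, 2/3)
2·[ZTY] = -1/3, 2·[NTH] = 1/2
[ZTY]:[NTH] = -1/3:1/2 = -2/3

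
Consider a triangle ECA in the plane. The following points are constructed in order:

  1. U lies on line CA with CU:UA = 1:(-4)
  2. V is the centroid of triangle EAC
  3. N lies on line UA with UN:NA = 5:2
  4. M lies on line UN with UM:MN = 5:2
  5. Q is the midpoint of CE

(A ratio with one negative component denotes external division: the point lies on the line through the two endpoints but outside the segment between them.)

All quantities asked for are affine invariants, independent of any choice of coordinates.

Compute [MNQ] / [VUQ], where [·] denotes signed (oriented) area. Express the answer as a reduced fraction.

Choose coordinates E = (0, 0), C = (1, 0), A = (0, 1).
1. U lies on line CA with CU:UA = 1:(-4) ⇒ U = (4/3, -1/3)
2. V is the centroid of triangle EAC ⇒ V = (1/3, 1/3)
3. N lies on line UA with UN:NA = 5:2 ⇒ N = (8/21, 13/21)
4. M lies on line UN with UM:MN = 5:2 ⇒ M = (32/49, 17/49)
5. Q is the midpoint of CE ⇒ Q = (1/2, 0)
2·[MNQ] = 20/147, 2·[VUQ] = -2/9
[MNQ]:[VUQ] = 20/147:-2/9 = -30/49

[MNQ]:[VUQ] = -30/49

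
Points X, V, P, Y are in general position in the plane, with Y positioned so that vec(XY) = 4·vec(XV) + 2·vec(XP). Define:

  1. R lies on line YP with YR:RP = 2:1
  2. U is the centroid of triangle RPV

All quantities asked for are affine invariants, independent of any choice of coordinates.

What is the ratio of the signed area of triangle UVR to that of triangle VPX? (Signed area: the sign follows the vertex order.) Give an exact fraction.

[UVR]:[VPX] = 5/9

Choose coordinates X = (0, 0), V = (1, 0), P = (0, 1), Y = (4, 2).
1. R lies on line YP with YR:RP = 2:1 ⇒ R = (4/3, 4/3)
2. U is the centroid of triangle RPV ⇒ U = (7/9, 7/9)
2·[UVR] = 5/9, 2·[VPX] = 1
[UVR]:[VPX] = 5/9:1 = 5/9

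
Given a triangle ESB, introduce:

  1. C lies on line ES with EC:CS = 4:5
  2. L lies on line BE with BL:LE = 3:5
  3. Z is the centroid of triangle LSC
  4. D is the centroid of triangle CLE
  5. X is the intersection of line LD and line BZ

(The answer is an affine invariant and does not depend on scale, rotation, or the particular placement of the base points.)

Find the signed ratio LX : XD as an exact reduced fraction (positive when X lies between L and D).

Assign E = (0, 0), S = (1, 0), B = (0, 1) — the answer is frame-independent, so this choice is without loss of generality.
1. C lies on line ES with EC:CS = 4:5 ⇒ C = (4/9, 0)
2. L lies on line BE with BL:LE = 3:5 ⇒ L = (0, 5/8)
3. Z is the centroid of triangle LSC ⇒ Z = (13/27, 5/24)
4. D is the centroid of triangle CLE ⇒ D = (4/27, 5/24)
5. X is the intersection of line LD and line BZ ⇒ X = (-26/81, 55/36)
X = L + t·(D−L) with t = -13/6, so LX:XD = t:(1−t) = -13/6:19/6

LX:XD = -13/19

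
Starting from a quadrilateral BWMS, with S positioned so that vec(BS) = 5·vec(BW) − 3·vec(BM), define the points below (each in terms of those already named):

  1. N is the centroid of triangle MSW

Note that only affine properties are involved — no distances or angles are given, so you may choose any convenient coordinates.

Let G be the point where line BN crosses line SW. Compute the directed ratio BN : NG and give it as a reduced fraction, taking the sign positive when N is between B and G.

Choose coordinates B = (0, 0), W = (1, 0), M = (0, 1), S = (5, -3).
1. N is the centroid of triangle MSW ⇒ N = (2, -2/3)
line BN meets SW at G = (9/5, -3/5)
N = B + t·(G−B) with t = 10/9, so BN:NG = 10/9:-1/9

BN:NG = -10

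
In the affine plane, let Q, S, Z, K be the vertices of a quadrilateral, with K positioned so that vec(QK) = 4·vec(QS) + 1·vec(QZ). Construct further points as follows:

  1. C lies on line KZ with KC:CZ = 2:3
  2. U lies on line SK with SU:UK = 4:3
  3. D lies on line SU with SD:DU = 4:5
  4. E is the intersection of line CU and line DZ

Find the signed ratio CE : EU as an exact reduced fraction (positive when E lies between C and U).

CE:EU = -141/100

Work in coordinates with Q = (0, 0), S = (1, 0), Z = (0, 1), K = (4, 1).
1. C lies on line KZ with KC:CZ = 2:3 ⇒ C = (12/5, 1)
2. U lies on line SK with SU:UK = 4:3 ⇒ U = (19/7, 4/7)
3. D lies on line SU with SD:DU = 4:5 ⇒ D = (37/21, 16/63)
4. E is the intersection of line CU and line DZ ⇒ E = (999/287, -136/287)
E = C + t·(U−C) with t = 141/41, so CE:EU = t:(1−t) = 141/41:-100/41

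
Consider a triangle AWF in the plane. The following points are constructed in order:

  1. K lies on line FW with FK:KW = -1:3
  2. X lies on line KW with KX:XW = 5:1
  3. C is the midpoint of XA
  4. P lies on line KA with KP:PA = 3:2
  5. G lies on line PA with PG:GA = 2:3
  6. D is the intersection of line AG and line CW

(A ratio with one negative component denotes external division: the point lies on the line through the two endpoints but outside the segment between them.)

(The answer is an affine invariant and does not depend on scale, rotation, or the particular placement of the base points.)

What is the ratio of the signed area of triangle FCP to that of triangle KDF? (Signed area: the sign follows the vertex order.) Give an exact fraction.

Work in coordinates with A = (0, 0), W = (1, 0), F = (0, 1).
1. K lies on line FW with FK:KW = -1:3 ⇒ K = (-1/2, 3/2)
2. X lies on line KW with KX:XW = 5:1 ⇒ X = (3/4, 1/4)
3. C is the midpoint of XA ⇒ C = (3/8, 1/8)
4. P lies on line KA with KP:PA = 3:2 ⇒ P = (-1/5, 3/5)
5. G lies on line PA with PG:GA = 2:3 ⇒ G = (-3/25, 9/25)
6. D is the intersection of line AG and line CW ⇒ D = (-1/14, 3/14)
2·[FCP] = -13/40, 2·[KDF] = 3/7
[FCP]:[KDF] = -13/40:3/7 = -91/120

[FCP]:[KDF] = -91/120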